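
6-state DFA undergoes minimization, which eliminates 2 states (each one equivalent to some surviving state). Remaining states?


Original DFA: 6 states
Redundant states removed: 2
Minimized states = original - removed
= 6 - 2
= 4

4


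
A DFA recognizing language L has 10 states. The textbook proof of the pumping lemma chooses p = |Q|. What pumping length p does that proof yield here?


Pumping lemma for regular languages (standard proof):
Take p = |Q|, the number of DFA states.
Any string of length >= |Q| passes through |Q|+1 states while reading its first |Q| symbols,
so by pigeonhole some state repeats, giving the loop that can be pumped.
Here |Q| = 10
Therefore the proof uses p = 10

10


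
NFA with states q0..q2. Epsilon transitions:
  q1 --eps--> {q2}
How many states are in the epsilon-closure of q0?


Starting from q0
Initialize closure = {q0}
q0 has no outgoing epsilon transitions -> nothing to add
Final closure: {q0}
Size = 1

1


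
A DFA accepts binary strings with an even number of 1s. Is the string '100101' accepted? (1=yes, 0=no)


DFA has 2 states: q_even (start, accept=yes) and q_odd
Processing string '100101' character by character:
  Position 0: read '1', 1-count=1 -> q_odd
  Position 1: read '0', 1-count=1 -> q_odd (no change)
  Position 2: read '0', 1-count=1 -> q_odd (no change)
  Position 3: read '1', 1-count=2 -> q_even
  Position 4: read '0', 1-count=2 -> q_even (no change)
  Position 5: read '1', 1-count=3 -> q_odd
Final state: q_odd, total 1s = 3 (odd); the DFA requires an even count -> reject

0


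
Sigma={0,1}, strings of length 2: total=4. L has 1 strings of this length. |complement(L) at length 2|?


Alphabet: {0,1}
String length: 2
Total strings of length 2 = 2^2 = 4
Strings in L = 1
Complement = total - |L|
= 4 - 1
= 3

3


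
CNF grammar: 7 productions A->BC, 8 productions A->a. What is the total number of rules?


CNF allows two rule forms:
  A -> BC (binary): 7 rules
  A -> a (terminal): 8 rules
Total = 7 + 8 = 15

15


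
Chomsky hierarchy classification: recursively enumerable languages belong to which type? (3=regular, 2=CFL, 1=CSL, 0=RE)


Chomsky hierarchy levels:
  Type 3: Regular (DFA/NFA/regex)
  Type 2: Context-free (PDA)
  Type 1: Context-sensitive
  Type 0: Recursively enumerable (TM)
'recursively enumerable' corresponds to Type 0

0


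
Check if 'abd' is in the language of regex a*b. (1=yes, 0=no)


Pattern: a*b
String: 'abd'
Pattern requires: zero or more 'a's followed by exactly one 'b'
Found 1 leading 'a's
Remaining: 'bd'
Remaining is not 'b' -> no match
Result: 0

0


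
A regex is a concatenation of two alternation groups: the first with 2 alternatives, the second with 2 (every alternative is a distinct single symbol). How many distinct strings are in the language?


First group: 2 alternatives
Second group: 2 alternatives
Concatenation: each choice from group 1 pairs with each from group 2
Total = 2 x 2 = 4

4


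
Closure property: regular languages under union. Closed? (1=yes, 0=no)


Regular languages are closed under:
- Union (DFA product construction)
- Intersection (DFA product construction)
- Complement (swap accept/reject states)
- Concatenation (NFA construction)
- Kleene star (NFA construction)
union is in this list
Therefore: closed

1


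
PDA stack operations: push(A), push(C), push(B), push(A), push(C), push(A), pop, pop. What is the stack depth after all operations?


Tracing stack operations:
  push(A) -> stack = [A], depth=1
  push(C) -> stack = [A,C], depth=2
  push(B) -> stack = [A,C,B], depth=3
  push(A) -> stack = [A,C,B,A], depth=4
  push(C) -> stack = [A,C,B,A,C], depth=5
  push(A) -> stack = [A,C,B,A,C,A], depth=6
  pop -> removed A, stack = [A,C,B,A,C], depth=5
  pop -> removed C, stack = [A,C,B,A], depth=4
Final depth = 4

4


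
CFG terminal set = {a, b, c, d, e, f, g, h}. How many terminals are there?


Terminal symbols: a, b, c, d, e, f, g, h
Counting each: a (#1), b (#2), c (#3), d (#4), e (#5), f (#6), g (#7), h (#8)
Total = 8

8


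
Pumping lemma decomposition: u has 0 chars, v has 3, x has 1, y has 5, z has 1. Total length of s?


|s| = |u| + |v| + |x| + |y| + |z|
= 0 + 3 + 1 + 5 + 1
= 3 + 1 + 6
= 4 + 6
= 10

10


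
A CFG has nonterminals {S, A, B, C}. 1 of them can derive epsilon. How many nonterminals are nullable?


Nonterminals: {S, A, B, C}
A nonterminal is nullable if it can derive epsilon
Counting nullable nonterminals: 1
Total nullable = 1

1


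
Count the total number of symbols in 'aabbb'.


String: 'aabbb'
Counting characters:
  'a' appears 2 time(s)
  'b' appears 3 time(s)
Total length = 2 + 3 = 5

5


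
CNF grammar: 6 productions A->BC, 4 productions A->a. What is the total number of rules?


CNF allows two rule forms:
  A -> BC (binary): 6 rules
  A -> a (terminal): 4 rules
Total = 6 + 4 = 10

10


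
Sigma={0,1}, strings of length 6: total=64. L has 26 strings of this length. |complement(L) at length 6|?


Alphabet: {0,1}
String length: 6
Total strings of length 6 = 2^6 = 64
Strings in L = 26
Complement = total - |L|
= 64 - 26
= 38

38


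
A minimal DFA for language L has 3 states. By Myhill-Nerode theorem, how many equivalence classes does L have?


Myhill-Nerode theorem:
Number of equivalence classes = number of states in minimal DFA
Minimal DFA states = 3
Therefore equivalence classes = 3

3


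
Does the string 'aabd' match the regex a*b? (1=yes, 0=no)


Pattern: a*b
String: 'aabd'
Pattern requires: zero or more 'a's followed by exactly one 'b'
Found 2 leading 'a's
Remaining: 'bd'
Remaining is not 'b' -> no match
Result: 0

0


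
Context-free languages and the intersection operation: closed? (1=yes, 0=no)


CFL closure properties:
  Closed under: union, concatenation, Kleene star
  NOT closed under: intersection, complement
Operation 'intersection' is in not-closed list -> No (not closed)

0


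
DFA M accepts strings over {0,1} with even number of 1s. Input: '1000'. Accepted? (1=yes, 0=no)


DFA has 2 states: q_even (start, accept=yes) and q_odd
Processing string '1000' character by character:
  Position 0: read '1', 1-count=1 -> q_odd
  Position 1: read '0', 1-count=1 -> q_odd (no change)
  Position 2: read '0', 1-count=1 -> q_odd (no change)
  Position 3: read '0', 1-count=1 -> q_odd (no change)
Final state: q_odd, total 1s = 1 (odd); the DFA requires an even count -> reject

0


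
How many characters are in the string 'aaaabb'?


String: 'aaaabb'
Counting characters:
  'a' appears 4 time(s)
  'b' appears 2 time(s)
Total length = 4 + 2 = 6

6


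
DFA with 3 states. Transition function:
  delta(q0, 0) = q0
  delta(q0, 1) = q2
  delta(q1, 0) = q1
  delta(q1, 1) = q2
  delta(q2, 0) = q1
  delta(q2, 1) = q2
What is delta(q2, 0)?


Looking up transition function:
delta(q2, 0) in the table
Row: q2, Column: 0
Result: q1

q1


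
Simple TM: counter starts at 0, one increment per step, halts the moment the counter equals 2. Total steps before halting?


Counter starts at 0. Counting sequence:
  Step 1: counter = 1
  Step 2: counter = 2
Counter reached 2 -> halt
Total steps = 2

2


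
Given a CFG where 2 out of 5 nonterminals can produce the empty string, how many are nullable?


Nonterminals: {S, A, B, C, D}
A nonterminal is nullable if it can derive epsilon
Counting nullable nonterminals: 2
Total nullable = 2

2


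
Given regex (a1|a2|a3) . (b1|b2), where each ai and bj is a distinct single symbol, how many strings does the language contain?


First group: 3 alternatives
Second group: 2 alternatives
Concatenation: each choice from group 1 pairs with each from group 2
Total = 3 x 2 = 6

6


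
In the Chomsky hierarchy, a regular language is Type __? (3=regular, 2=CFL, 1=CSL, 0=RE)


Chomsky hierarchy levels:
  Type 3: Regular (DFA/NFA/regex)
  Type 2: Context-free (PDA)
  Type 1: Context-sensitive
  Type 0: Recursively enumerable (TM)
'regular' corresponds to Type 3

3


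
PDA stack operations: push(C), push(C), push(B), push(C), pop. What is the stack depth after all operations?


Tracing stack operations:
  push(C) -> stack = [C], depth=1
  push(C) -> stack = [C,C], depth=2
  push(B) -> stack = [C,C,B], depth=3
  push(C) -> stack = [C,C,B,C], depth=4
  pop -> removed C, stack = [C,C,B], depth=3
Final depth = 3

3


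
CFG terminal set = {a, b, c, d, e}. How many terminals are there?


Terminal symbols: a, b, c, d, e
Counting each: a (#1), b (#2), c (#3), d (#4), e (#5)
Total = 5

5


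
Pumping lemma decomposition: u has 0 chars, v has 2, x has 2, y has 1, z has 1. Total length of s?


|s| = |u| + |v| + |x| + |y| + |z|
= 0 + 2 + 2 + 1 + 1
= 2 + 2 + 2
= 4 + 2
= 6

6


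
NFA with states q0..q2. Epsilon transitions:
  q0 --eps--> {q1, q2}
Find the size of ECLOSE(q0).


Starting from q0
Initialize closure = {q0}
Follow epsilon from q0 -> add q1
Follow epsilon from q0 -> add q2
Final closure: {q0, q1, q2}
Size = 3

3


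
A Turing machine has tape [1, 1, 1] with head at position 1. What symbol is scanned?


Tape: [1, 1, 1]
Positions: 0 1 2
Values:    1 1 1
Head at position 1
tape[1] = 1

1


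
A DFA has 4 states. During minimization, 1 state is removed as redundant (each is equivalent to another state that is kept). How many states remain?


Original DFA: 4 states
Redundant states removed: 1
Minimized states = original - removed
= 4 - 1
= 3

3


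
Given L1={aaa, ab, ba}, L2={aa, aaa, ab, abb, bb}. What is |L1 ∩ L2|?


L1 = {aaa, ab, ba}
L2 = {aa, aaa, ab, abb, bb}
Checking each string in L1 against L2:
  'aaa': in L2? Yes
  'ab': in L2? Yes
  'ba': in L2? No
Intersection = {aaa, ab}
|L1 ∩ L2| = 2

2


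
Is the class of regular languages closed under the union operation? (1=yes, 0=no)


Regular languages are closed under:
- Union (DFA product construction)
- Intersection (DFA product construction)
- Complement (swap accept/reject states)
- Concatenation (NFA construction)
- Kleene star (NFA construction)
union is in this list
Therefore: closed

1


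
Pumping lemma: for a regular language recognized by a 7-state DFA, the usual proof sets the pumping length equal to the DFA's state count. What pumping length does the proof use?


Pumping lemma for regular languages (standard proof):
Take p = |Q|, the number of DFA states.
Any string of length >= |Q| passes through |Q|+1 states while reading its first |Q| symbols,
so by pigeonhole some state repeats, giving the loop that can be pumped.
Here |Q| = 7
Therefore the proof uses p = 7

7


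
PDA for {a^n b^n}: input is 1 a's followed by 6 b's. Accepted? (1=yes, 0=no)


Language requires equal numbers of a's and b's
PDA pushes for each 'a', pops for each 'b'
Number of a's = 1
Number of b's = 6
1 != 6 -> Reject

0


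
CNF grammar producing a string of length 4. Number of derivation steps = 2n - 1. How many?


Chomsky Normal Form derivation:
String length n = 4
Each step either:
  - Splits a nonterminal into two (n-1 such steps)
  - Converts a nonterminal to terminal (n such steps)
Total = (n-1) + n = 2n - 1
= 2(4) - 1
= 8 - 1
= 7

7


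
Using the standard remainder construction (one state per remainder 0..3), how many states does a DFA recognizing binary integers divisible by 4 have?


Divisibility by 4 is tracked via the remainder mod 4: 0, 1, ..., 3
The construction assigns one state to each remainder
Number of remainders = 4

4


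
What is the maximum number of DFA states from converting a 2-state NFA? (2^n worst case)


NFA has 2 states
Subset construction: each DFA state = subset of NFA states
Maximum subsets = 2^2
2^2 = 4

4


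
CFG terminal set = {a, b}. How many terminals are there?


Terminal symbols: a, b
Counting each: a (#1), b (#2)
Total = 2

2


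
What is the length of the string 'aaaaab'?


String: 'aaaaab'
Counting characters:
  'a' appears 5 time(s)
  'b' appears 1 time(s)
Total length = 5 + 1 = 6

6


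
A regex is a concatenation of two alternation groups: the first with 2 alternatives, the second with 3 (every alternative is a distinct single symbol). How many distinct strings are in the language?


First group: 2 alternatives
Second group: 3 alternatives
Concatenation: each choice from group 1 pairs with each from group 2
Total = 2 x 3 = 6

6


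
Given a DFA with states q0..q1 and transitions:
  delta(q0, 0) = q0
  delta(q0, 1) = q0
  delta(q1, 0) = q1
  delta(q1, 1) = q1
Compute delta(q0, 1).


Looking up transition function:
delta(q0, 1) in the table
Row: q0, Column: 1
Result: q0

q0


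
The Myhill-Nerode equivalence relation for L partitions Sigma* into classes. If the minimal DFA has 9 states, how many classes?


Myhill-Nerode theorem:
Number of equivalence classes = number of states in minimal DFA
Minimal DFA states = 9
Therefore equivalence classes = 9

9


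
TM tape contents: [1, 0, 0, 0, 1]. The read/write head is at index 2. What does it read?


Tape: [1, 0, 0, 0, 1]
Positions: 0 1 2 3 4
Values:    1 0 0 0 1
Head at position 2
tape[2] = 0

0


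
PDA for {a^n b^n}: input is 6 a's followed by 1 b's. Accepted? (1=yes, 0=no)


Language requires equal numbers of a's and b's
PDA pushes for each 'a', pops for each 'b'
Number of a's = 6
Number of b's = 1
6 != 1 -> Reject

0


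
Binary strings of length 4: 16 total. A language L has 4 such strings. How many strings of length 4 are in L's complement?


Alphabet: {0,1}
String length: 4
Total strings of length 4 = 2^4 = 16
Strings in L = 4
Complement = total - |L|
= 16 - 4
= 12

12


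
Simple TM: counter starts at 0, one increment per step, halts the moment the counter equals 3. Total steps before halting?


Counter starts at 0. Counting sequence:
  Step 1: counter = 1
  Step 2: counter = 2
  Step 3: counter = 3
Counter reached 3 -> halt
Total steps = 3

3


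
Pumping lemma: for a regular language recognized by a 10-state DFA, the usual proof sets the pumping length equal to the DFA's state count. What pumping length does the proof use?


Pumping lemma for regular languages (standard proof):
Take p = |Q|, the number of DFA states.
Any string of length >= |Q| passes through |Q|+1 states while reading its first |Q| symbols,
so by pigeonhole some state repeats, giving the loop that can be pumped.
Here |Q| = 10
Therefore the proof uses p = 10

10


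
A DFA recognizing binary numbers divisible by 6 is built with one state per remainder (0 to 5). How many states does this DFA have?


Divisibility by 6 is tracked via the remainder mod 6: 0, 1, ..., 5
The construction assigns one state to each remainder
Number of remainders = 6

6


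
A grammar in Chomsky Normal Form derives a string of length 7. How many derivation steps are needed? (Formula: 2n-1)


Chomsky Normal Form derivation:
String length n = 7
Each step either:
  - Splits a nonterminal into two (n-1 such steps)
  - Converts a nonterminal to terminal (n such steps)
Total = (n-1) + n = 2n - 1
= 2(7) - 1
= 14 - 1
= 13

13


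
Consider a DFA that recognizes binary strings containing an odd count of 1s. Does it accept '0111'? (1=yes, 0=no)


DFA has 2 states: q_even (start, accept=no) and q_odd
Processing string '0111' character by character:
  Position 0: read '0', 1-count=0 -> q_even (no change)
  Position 1: read '1', 1-count=1 -> q_odd
  Position 2: read '1', 1-count=2 -> q_even
  Position 3: read '1', 1-count=3 -> q_odd
Final state: q_odd, total 1s = 3 (odd); the DFA requires an odd count -> accept

1


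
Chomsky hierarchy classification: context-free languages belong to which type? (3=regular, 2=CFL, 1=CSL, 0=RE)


Chomsky hierarchy levels:
  Type 3: Regular (DFA/NFA/regex)
  Type 2: Context-free (PDA)
  Type 1: Context-sensitive
  Type 0: Recursively enumerable (TM)
'context-free' corresponds to Type 2

2


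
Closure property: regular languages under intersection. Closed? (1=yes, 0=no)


Regular languages are closed under:
- Union (DFA product construction)
- Intersection (DFA product construction)
- Complement (swap accept/reject states)
- Concatenation (NFA construction)
- Kleene star (NFA construction)
intersection is in this list
Therefore: closed

1


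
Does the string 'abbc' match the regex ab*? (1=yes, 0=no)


Pattern: ab*
String: 'abbc'
Pattern requires: exactly one 'a' followed by zero or more 'b's
First char is 'a' -> OK
Rest 'bbc': all b's? No
Result: 0

0


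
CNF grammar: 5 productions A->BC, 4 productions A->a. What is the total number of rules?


CNF allows two rule forms:
  A -> BC (binary): 5 rules
  A -> a (terminal): 4 rules
Total = 5 + 4 = 9

9


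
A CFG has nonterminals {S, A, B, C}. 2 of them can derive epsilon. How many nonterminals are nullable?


Nonterminals: {S, A, B, C}
A nonterminal is nullable if it can derive epsilon
Counting nullable nonterminals: 2
Total nullable = 2

2


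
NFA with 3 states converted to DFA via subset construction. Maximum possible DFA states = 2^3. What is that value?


NFA has 3 states
Subset construction: each DFA state = subset of NFA states
Maximum subsets = 2^3
2^3 = 8

8


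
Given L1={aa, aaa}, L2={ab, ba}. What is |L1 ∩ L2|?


L1 = {aa, aaa}
L2 = {ab, ba}
Checking each string in L1 against L2:
  'aa': in L2? No
  'aaa': in L2? No
Intersection = {}
|L1 ∩ L2| = 0

0


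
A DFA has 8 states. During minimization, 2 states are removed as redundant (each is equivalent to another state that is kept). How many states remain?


Original DFA: 8 states
Redundant states removed: 2
Minimized states = original - removed
= 8 - 2
= 6

6


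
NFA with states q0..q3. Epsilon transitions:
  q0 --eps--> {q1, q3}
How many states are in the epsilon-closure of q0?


Starting from q0
Initialize closure = {q0}
Follow epsilon from q0 -> add q1
Follow epsilon from q0 -> add q3
Final closure: {q0, q1, q3}
Size = 3

3


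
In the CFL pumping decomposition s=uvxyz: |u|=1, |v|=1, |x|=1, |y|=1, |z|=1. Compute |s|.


|s| = |u| + |v| + |x| + |y| + |z|
= 1 + 1 + 1 + 1 + 1
= 2 + 1 + 2
= 3 + 2
= 5

5


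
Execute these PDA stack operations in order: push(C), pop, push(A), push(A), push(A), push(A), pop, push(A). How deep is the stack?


Tracing stack operations:
  push(C) -> stack = [C], depth=1
  pop -> removed C, stack = [], depth=0
  push(A) -> stack = [A], depth=1
  push(A) -> stack = [A,A], depth=2
  push(A) -> stack = [A,A,A], depth=3
  push(A) -> stack = [A,A,A,A], depth=4
  pop -> removed A, stack = [A,A,A], depth=3
  push(A) -> stack = [A,A,A,A], depth=4
Final depth = 4

4


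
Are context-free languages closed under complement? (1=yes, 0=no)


CFL closure properties:
  Closed under: union, concatenation, Kleene star
  NOT closed under: intersection, complement
Operation 'complement' is in not-closed list -> No (not closed)

0


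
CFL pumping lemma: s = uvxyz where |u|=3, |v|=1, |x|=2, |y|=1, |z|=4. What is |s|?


|s| = |u| + |v| + |x| + |y| + |z|
= 3 + 1 + 2 + 1 + 4
= 4 + 2 + 5
= 6 + 5
= 11

11


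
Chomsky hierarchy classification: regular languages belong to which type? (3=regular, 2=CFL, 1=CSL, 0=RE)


Chomsky hierarchy levels:
  Type 3: Regular (DFA/NFA/regex)
  Type 2: Context-free (PDA)
  Type 1: Context-sensitive
  Type 0: Recursively enumerable (TM)
'regular' corresponds to Type 3

3


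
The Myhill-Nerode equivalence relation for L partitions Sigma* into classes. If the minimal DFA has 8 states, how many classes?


Myhill-Nerode theorem:
Number of equivalence classes = number of states in minimal DFA
Minimal DFA states = 8
Therefore equivalence classes = 8

8


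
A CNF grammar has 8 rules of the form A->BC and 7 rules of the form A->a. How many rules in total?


CNF allows two rule forms:
  A -> BC (binary): 8 rules
  A -> a (terminal): 7 rules
Total = 8 + 7 = 15

15


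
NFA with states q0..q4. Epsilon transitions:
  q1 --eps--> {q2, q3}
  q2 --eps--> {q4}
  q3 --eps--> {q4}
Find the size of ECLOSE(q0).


Starting from q0
Initialize closure = {q0}
q0 has no outgoing epsilon transitions -> nothing to add
Final closure: {q0}
Size = 1

1


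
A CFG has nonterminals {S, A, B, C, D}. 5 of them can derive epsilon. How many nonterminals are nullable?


Nonterminals: {S, A, B, C, D}
A nonterminal is nullable if it can derive epsilon
Counting nullable nonterminals: 5
Total nullable = 5

5


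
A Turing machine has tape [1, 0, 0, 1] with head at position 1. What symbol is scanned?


Tape: [1, 0, 0, 1]
Positions: 0 1 2 3
Values:    1 0 0 1
Head at position 1
tape[1] = 0

0


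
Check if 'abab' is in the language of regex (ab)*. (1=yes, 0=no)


Pattern: (ab)*
String: 'abab'
Pattern requires: zero or more repetitions of 'ab'
Pairs: ['ab', 'ab']
All pairs are 'ab'? Yes
Result: 1

1


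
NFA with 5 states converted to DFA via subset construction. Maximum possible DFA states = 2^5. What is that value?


NFA has 5 states
Subset construction: each DFA state = subset of NFA states
Maximum subsets = 2^5
2^5 = 32

32


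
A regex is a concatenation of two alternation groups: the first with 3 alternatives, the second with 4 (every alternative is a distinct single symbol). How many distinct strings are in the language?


First group: 3 alternatives
Second group: 4 alternatives
Concatenation: each choice from group 1 pairs with each from group 2
Total = 3 x 4 = 12

12


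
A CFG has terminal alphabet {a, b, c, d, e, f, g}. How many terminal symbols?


Terminal symbols: a, b, c, d, e, f, g
Counting each: a (#1), b (#2), c (#3), d (#4), e (#5), f (#6), g (#7)
Total = 7

7


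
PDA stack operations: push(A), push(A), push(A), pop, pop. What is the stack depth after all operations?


Tracing stack operations:
  push(A) -> stack = [A], depth=1
  push(A) -> stack = [A,A], depth=2
  push(A) -> stack = [A,A,A], depth=3
  pop -> removed A, stack = [A,A], depth=2
  pop -> removed A, stack = [A], depth=1
Final depth = 1

1


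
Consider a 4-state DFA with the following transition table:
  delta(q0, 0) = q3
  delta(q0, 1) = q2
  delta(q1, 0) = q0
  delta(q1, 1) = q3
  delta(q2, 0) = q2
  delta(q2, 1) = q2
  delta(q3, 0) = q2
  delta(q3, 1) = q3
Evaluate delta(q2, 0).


Looking up transition function:
delta(q2, 0) in the table
Row: q2, Column: 0
Result: q2

q2


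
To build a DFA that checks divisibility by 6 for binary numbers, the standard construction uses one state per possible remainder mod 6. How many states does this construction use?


Divisibility by 6 is tracked via the remainder mod 6: 0, 1, ..., 5
The construction assigns one state to each remainder
Number of remainders = 6

6


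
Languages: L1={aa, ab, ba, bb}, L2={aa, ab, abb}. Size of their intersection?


L1 = {aa, ab, ba, bb}
L2 = {aa, ab, abb}
Checking each string in L1 against L2:
  'aa': in L2? Yes
  'ab': in L2? Yes
  'ba': in L2? No
  'bb': in L2? No
Intersection = {aa, ab}
|L1 ∩ L2| = 2

2


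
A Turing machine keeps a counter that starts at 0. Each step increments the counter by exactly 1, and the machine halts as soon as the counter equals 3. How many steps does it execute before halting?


Counter starts at 0. Counting sequence:
  Step 1: counter = 1
  Step 2: counter = 2
  Step 3: counter = 3
Counter reached 3 -> halt
Total steps = 3

3


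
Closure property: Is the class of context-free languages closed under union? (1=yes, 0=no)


CFL closure properties:
  Closed under: union, concatenation, Kleene star
  NOT closed under: intersection, complement
Operation 'union' is in closed list -> Yes (closed)

1


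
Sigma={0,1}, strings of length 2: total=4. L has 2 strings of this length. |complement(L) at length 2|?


Alphabet: {0,1}
String length: 2
Total strings of length 2 = 2^2 = 4
Strings in L = 2
Complement = total - |L|
= 4 - 2
= 2

2


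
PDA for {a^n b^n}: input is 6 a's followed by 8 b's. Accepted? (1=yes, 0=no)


Language requires equal numbers of a's and b's
PDA pushes for each 'a', pops for each 'b'
Number of a's = 6
Number of b's = 8
6 != 8 -> Reject

0


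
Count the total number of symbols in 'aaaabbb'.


String: 'aaaabbb'
Counting characters:
  'a' appears 4 time(s)
  'b' appears 3 time(s)
Total length = 4 + 3 = 7

7


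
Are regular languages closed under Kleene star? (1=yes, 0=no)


Regular languages are closed under:
- Union (DFA product construction)
- Intersection (DFA product construction)
- Complement (swap accept/reject states)
- Concatenation (NFA construction)
- Kleene star (NFA construction)
Kleene star is in this list
Therefore: closed

1


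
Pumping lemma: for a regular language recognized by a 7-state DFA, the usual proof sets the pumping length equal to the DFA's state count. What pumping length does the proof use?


Pumping lemma for regular languages (standard proof):
Take p = |Q|, the number of DFA states.
Any string of length >= |Q| passes through |Q|+1 states while reading its first |Q| symbols,
so by pigeonhole some state repeats, giving the loop that can be pumped.
Here |Q| = 7
Therefore the proof uses p = 7

7


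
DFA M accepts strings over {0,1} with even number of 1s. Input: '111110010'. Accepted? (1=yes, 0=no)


DFA has 2 states: q_even (start, accept=yes) and q_odd
Processing string '111110010' character by character:
  Position 0: read '1', 1-count=1 -> q_odd
  Position 1: read '1', 1-count=2 -> q_even
  Position 2: read '1', 1-count=3 -> q_odd
  Position 3: read '1', 1-count=4 -> q_even
  Position 4: read '1', 1-count=5 -> q_odd
  Position 5: read '0', 1-count=5 -> q_odd (no change)
  Position 6: read '0', 1-count=5 -> q_odd (no change)
  Position 7: read '1', 1-count=6 -> q_even
  Position 8: read '0', 1-count=6 -> q_even (no change)
Final state: q_even, total 1s = 6 (even); the DFA requires an even count -> accept

1


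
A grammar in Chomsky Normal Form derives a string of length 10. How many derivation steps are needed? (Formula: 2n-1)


Chomsky Normal Form derivation:
String length n = 10
Each step either:
  - Splits a nonterminal into two (n-1 such steps)
  - Converts a nonterminal to terminal (n such steps)
Total = (n-1) + n = 2n - 1
= 2(10) - 1
= 20 - 1
= 19

19


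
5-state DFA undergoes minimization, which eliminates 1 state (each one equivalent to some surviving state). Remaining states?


Original DFA: 5 states
Redundant states removed: 1
Minimized states = original - removed
= 5 - 1
= 4

4


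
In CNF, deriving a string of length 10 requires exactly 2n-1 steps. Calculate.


Chomsky Normal Form derivation:
String length n = 10
Each step either:
  - Splits a nonterminal into two (n-1 such steps)
  - Converts a nonterminal to terminal (n such steps)
Total = (n-1) + n = 2n - 1
= 2(10) - 1
= 20 - 1
= 19

19


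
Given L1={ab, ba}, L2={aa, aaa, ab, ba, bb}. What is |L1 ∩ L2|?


L1 = {ab, ba}
L2 = {aa, aaa, ab, ba, bb}
Checking each string in L1 against L2:
  'ab': in L2? Yes
  'ba': in L2? Yes
Intersection = {ab, ba}
|L1 ∩ L2| = 2

2


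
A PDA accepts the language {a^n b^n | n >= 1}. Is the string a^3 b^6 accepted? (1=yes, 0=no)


Language requires equal numbers of a's and b's
PDA pushes for each 'a', pops for each 'b'
Number of a's = 3
Number of b's = 6
3 != 6 -> Reject

0


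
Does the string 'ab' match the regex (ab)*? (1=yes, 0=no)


Pattern: (ab)*
String: 'ab'
Pattern requires: zero or more repetitions of 'ab'
Pairs: ['ab']
All pairs are 'ab'? Yes
Result: 1

1


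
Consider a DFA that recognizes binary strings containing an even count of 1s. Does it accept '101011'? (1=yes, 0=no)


DFA has 2 states: q_even (start, accept=yes) and q_odd
Processing string '101011' character by character:
  Position 0: read '1', 1-count=1 -> q_odd
  Position 1: read '0', 1-count=1 -> q_odd (no change)
  Position 2: read '1', 1-count=2 -> q_even
  Position 3: read '0', 1-count=2 -> q_even (no change)
  Position 4: read '1', 1-count=3 -> q_odd
  Position 5: read '1', 1-count=4 -> q_even
Final state: q_even, total 1s = 4 (even); the DFA requires an even count -> accept

1


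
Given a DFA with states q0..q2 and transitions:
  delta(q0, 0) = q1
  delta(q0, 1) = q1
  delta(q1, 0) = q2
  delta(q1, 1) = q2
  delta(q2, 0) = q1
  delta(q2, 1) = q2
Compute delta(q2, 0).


Looking up transition function:
delta(q2, 0) in the table
Row: q2, Column: 0
Result: q1

q1


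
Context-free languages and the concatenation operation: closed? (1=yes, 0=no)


CFL closure properties:
  Closed under: union, concatenation, Kleene star
  NOT closed under: intersection, complement
Operation 'concatenation' is in closed list -> Yes (closed)

1


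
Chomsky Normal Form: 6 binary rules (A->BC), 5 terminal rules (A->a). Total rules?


CNF allows two rule forms:
  A -> BC (binary): 6 rules
  A -> a (terminal): 5 rules
Total = 6 + 5 = 11

11


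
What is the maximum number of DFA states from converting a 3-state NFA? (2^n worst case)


NFA has 3 states
Subset construction: each DFA state = subset of NFA states
Maximum subsets = 2^3
2^3 = 8

8


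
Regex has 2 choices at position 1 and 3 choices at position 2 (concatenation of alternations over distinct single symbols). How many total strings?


First group: 2 alternatives
Second group: 3 alternatives
Concatenation: each choice from group 1 pairs with each from group 2
Total = 2 x 3 = 6

6


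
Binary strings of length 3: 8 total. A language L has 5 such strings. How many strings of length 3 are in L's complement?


Alphabet: {0,1}
String length: 3
Total strings of length 3 = 2^3 = 8
Strings in L = 5
Complement = total - |L|
= 8 - 5
= 3

3


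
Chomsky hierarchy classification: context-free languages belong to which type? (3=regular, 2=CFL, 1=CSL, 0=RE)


Chomsky hierarchy levels:
  Type 3: Regular (DFA/NFA/regex)
  Type 2: Context-free (PDA)
  Type 1: Context-sensitive
  Type 0: Recursively enumerable (TM)
'context-free' corresponds to Type 2

2


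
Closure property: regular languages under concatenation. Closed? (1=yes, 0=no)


Regular languages are closed under:
- Union (DFA product construction)
- Intersection (DFA product construction)
- Complement (swap accept/reject states)
- Concatenation (NFA construction)
- Kleene star (NFA construction)
concatenation is in this list
Therefore: closed

1


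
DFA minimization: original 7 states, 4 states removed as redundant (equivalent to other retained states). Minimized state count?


Original DFA: 7 states
Redundant states removed: 4
Minimized states = original - removed
= 7 - 4
= 3

3


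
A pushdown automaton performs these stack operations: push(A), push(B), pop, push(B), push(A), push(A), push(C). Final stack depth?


Tracing stack operations:
  push(A) -> stack = [A], depth=1
  push(B) -> stack = [A,B], depth=2
  pop -> removed B, stack = [A], depth=1
  push(B) -> stack = [A,B], depth=2
  push(A) -> stack = [A,B,A], depth=3
  push(A) -> stack = [A,B,A,A], depth=4
  push(C) -> stack = [A,B,A,A,C], depth=5
Final depth = 5

5


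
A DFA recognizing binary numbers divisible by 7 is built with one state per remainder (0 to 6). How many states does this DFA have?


Divisibility by 7 is tracked via the remainder mod 7: 0, 1, ..., 6
The construction assigns one state to each remainder
Number of remainders = 7

7


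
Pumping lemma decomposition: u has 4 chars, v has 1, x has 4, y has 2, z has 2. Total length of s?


|s| = |u| + |v| + |x| + |y| + |z|
= 4 + 1 + 4 + 2 + 2
= 5 + 4 + 4
= 9 + 4
= 13

13


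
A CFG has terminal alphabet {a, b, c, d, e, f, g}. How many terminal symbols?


Terminal symbols: a, b, c, d, e, f, g
Counting each: a (#1), b (#2), c (#3), d (#4), e (#5), f (#6), g (#7)
Total = 7

7


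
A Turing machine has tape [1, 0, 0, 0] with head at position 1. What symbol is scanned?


Tape: [1, 0, 0, 0]
Positions: 0 1 2 3
Values:    1 0 0 0
Head at position 1
tape[1] = 0

0


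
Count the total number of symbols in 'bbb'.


String: 'bbb'
Counting characters:
  'b' appears 3 time(s)
Total length = 0 + 3 = 3

3


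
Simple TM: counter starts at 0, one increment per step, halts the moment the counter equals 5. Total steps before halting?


Counter starts at 0. Counting sequence:
  Step 1: counter = 1
  Step 2: counter = 2
  Step 3: counter = 3
  Step 4: counter = 4
  Step 5: counter = 5
Counter reached 5 -> halt
Total steps = 5

5


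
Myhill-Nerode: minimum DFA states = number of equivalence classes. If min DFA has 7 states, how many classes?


Myhill-Nerode theorem:
Number of equivalence classes = number of states in minimal DFA
Minimal DFA states = 7
Therefore equivalence classes = 7

7


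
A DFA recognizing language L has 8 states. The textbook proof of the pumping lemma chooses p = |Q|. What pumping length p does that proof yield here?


Pumping lemma for regular languages (standard proof):
Take p = |Q|, the number of DFA states.
Any string of length >= |Q| passes through |Q|+1 states while reading its first |Q| symbols,
so by pigeonhole some state repeats, giving the loop that can be pumped.
Here |Q| = 8
Therefore the proof uses p = 8

8


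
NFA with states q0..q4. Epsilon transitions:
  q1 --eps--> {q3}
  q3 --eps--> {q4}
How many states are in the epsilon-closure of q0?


Starting from q0
Initialize closure = {q0}
q0 has no outgoing epsilon transitions -> nothing to add
Final closure: {q0}
Size = 1

1


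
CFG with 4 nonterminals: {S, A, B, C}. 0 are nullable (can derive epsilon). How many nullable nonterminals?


Nonterminals: {S, A, B, C}
A nonterminal is nullable if it can derive epsilon
Counting nullable nonterminals: 0
Total nullable = 0

0


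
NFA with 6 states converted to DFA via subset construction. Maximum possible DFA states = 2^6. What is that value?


NFA has 6 states
Subset construction: each DFA state = subset of NFA states
Maximum subsets = 2^6
2^6 = 64

64


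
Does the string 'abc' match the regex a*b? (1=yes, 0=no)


Pattern: a*b
String: 'abc'
Pattern requires: zero or more 'a's followed by exactly one 'b'
Found 1 leading 'a's
Remaining: 'bc'
Remaining is not 'b' -> no match
Result: 0

0


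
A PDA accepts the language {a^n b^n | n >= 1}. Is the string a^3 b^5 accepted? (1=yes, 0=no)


Language requires equal numbers of a's and b's
PDA pushes for each 'a', pops for each 'b'
Number of a's = 3
Number of b's = 5
3 != 5 -> Reject

0


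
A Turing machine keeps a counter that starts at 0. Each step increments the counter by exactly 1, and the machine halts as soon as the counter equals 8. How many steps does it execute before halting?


Counter starts at 0. Counting sequence:
  Step 1: counter = 1
  Step 2: counter = 2
  Step 3: counter = 3
  Step 4: counter = 4
  Step 5: counter = 5
  Step 6: counter = 6
  Step 7: counter = 7
  Step 8: counter = 8
Counter reached 8 -> halt
Total steps = 8

8


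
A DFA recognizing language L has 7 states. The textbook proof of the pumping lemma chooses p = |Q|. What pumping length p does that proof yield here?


Pumping lemma for regular languages (standard proof):
Take p = |Q|, the number of DFA states.
Any string of length >= |Q| passes through |Q|+1 states while reading its first |Q| symbols,
so by pigeonhole some state repeats, giving the loop that can be pumped.
Here |Q| = 7
Therefore the proof uses p = 7

7


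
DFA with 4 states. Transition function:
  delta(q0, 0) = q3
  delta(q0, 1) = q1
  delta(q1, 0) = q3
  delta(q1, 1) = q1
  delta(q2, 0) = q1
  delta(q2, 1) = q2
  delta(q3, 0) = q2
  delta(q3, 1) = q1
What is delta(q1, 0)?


Looking up transition function:
delta(q1, 0) in the table
Row: q1, Column: 0
Result: q3

q3


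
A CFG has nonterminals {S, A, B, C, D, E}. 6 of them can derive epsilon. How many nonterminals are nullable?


Nonterminals: {S, A, B, C, D, E}
A nonterminal is nullable if it can derive epsilon
Counting nullable nonterminals: 6
Total nullable = 6

6


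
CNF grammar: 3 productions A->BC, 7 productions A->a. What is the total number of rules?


CNF allows two rule forms:
  A -> BC (binary): 3 rules
  A -> a (terminal): 7 rules
Total = 3 + 7 = 10

10


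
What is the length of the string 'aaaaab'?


String: 'aaaaab'
Counting characters:
  'a' appears 5 time(s)
  'b' appears 1 time(s)
Total length = 5 + 1 = 6

6


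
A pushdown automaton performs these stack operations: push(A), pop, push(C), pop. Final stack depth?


Tracing stack operations:
  push(A) -> stack = [A], depth=1
  pop -> removed A, stack = [], depth=0
  push(C) -> stack = [C], depth=1
  pop -> removed C, stack = [], depth=0
Final depth = 0

0


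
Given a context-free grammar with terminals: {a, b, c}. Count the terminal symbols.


Terminal symbols: a, b, c
Counting each: a (#1), b (#2), c (#3)
Total = 3

3


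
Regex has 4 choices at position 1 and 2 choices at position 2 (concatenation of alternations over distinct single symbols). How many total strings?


First group: 4 alternatives
Second group: 2 alternatives
Concatenation: each choice from group 1 pairs with each from group 2
Total = 4 x 2 = 8

8


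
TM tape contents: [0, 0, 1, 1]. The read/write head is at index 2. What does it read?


Tape: [0, 0, 1, 1]
Positions: 0 1 2 3
Values:    0 0 1 1
Head at position 2
tape[2] = 1

1


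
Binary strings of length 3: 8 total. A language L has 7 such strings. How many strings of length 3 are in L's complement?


Alphabet: {0,1}
String length: 3
Total strings of length 3 = 2^3 = 8
Strings in L = 7
Complement = total - |L|
= 8 - 7
= 1

1


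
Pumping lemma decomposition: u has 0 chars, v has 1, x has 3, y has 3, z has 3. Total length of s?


|s| = |u| + |v| + |x| + |y| + |z|
= 0 + 1 + 3 + 3 + 3
= 1 + 3 + 6
= 4 + 6
= 10

10


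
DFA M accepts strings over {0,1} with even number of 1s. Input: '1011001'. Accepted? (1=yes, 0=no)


DFA has 2 states: q_even (start, accept=yes) and q_odd
Processing string '1011001' character by character:
  Position 0: read '1', 1-count=1 -> q_odd
  Position 1: read '0', 1-count=1 -> q_odd (no change)
  Position 2: read '1', 1-count=2 -> q_even
  Position 3: read '1', 1-count=3 -> q_odd
  Position 4: read '0', 1-count=3 -> q_odd (no change)
  Position 5: read '0', 1-count=3 -> q_odd (no change)
  Position 6: read '1', 1-count=4 -> q_even
Final state: q_even, total 1s = 4 (even); the DFA requires an even count -> accept

1


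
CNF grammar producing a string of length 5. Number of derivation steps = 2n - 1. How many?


Chomsky Normal Form derivation:
String length n = 5
Each step either:
  - Splits a nonterminal into two (n-1 such steps)
  - Converts a nonterminal to terminal (n such steps)
Total = (n-1) + n = 2n - 1
= 2(5) - 1
= 10 - 1
= 9

9


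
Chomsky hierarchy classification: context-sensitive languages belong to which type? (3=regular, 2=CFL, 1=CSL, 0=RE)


Chomsky hierarchy levels:
  Type 3: Regular (DFA/NFA/regex)
  Type 2: Context-free (PDA)
  Type 1: Context-sensitive
  Type 0: Recursively enumerable (TM)
'context-sensitive' corresponds to Type 1

1


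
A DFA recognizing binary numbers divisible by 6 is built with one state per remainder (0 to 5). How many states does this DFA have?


Divisibility by 6 is tracked via the remainder mod 6: 0, 1, ..., 5
The construction assigns one state to each remainder
Number of remainders = 6

6


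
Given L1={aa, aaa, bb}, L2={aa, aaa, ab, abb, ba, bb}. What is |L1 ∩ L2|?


L1 = {aa, aaa, bb}
L2 = {aa, aaa, ab, abb, ba, bb}
Checking each string in L1 against L2:
  'aa': in L2? Yes
  'aaa': in L2? Yes
  'bb': in L2? Yes
Intersection = {aa, aaa, bb}
|L1 ∩ L2| = 3

3


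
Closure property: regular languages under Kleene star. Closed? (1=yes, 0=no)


Regular languages are closed under:
- Union (DFA product construction)
- Intersection (DFA product construction)
- Complement (swap accept/reject states)
- Concatenation (NFA construction)
- Kleene star (NFA construction)
Kleene star is in this list
Therefore: closed

1


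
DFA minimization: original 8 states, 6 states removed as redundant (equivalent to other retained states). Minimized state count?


Original DFA: 8 states
Redundant states removed: 6
Minimized states = original - removed
= 8 - 6
= 2

2
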